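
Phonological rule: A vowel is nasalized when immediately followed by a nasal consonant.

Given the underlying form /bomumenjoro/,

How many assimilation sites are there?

/o/ before nasal /m/ → [õ]
/u/ before nasal /m/ → [ũ]
/e/ before nasal /n/ → [ẽ]
3 segments change.

3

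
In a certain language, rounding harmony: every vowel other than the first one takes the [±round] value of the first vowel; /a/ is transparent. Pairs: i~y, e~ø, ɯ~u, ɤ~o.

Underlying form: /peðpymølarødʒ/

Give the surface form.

[peðpimelaredʒ]

/y/ harmonizes with /e/ ([-round]) → [i]
/ø/ harmonizes with /e/ ([-round]) → [e]
/ø/ harmonizes with /e/ ([-round]) → [e]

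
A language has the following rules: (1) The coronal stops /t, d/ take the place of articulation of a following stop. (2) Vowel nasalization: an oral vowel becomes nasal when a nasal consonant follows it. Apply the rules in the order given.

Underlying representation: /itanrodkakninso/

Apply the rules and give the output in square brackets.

[itãnrogkaknĩnso]

Rule 1: /d/ before /k/ (velar) → [g]
After rule 1: itanrogkakninso
Rule 2: /a/ before nasal /n/ → [ã]
Rule 2: /i/ before nasal /n/ → [ĩ]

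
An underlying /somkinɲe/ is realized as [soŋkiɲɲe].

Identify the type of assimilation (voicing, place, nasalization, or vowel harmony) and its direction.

/m/→[ŋ] /n/→[ɲ].
Each target copies a feature from the following segment, so the direction is regressive.

place assimilation, regressive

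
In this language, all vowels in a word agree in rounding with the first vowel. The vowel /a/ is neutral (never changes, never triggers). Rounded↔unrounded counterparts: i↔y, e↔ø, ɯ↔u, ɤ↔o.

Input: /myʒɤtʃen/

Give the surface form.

[myʒotʃøn]

/ɤ/ harmonizes with /y/ ([+round]) → [o]
/e/ harmonizes with /y/ ([+round]) → [ø]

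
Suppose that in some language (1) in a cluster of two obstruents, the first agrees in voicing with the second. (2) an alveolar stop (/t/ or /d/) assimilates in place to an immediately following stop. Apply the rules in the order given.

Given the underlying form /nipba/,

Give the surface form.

Rule 1: /p/ before /b/ (voiced) → [b]
After rule 1: nibba
Rule 2: no segment meets the rule's conditions; no change.

[nibba]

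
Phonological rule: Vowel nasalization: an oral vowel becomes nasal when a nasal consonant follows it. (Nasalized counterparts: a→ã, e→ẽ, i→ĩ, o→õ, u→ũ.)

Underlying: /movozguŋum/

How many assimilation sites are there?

2

/u/ before nasal /ŋ/ → [ũ]
/u/ before nasal /m/ → [ũ]
2 segments change.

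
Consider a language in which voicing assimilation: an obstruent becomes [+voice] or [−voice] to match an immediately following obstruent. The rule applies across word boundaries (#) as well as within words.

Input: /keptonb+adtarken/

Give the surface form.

/d/ before /t/ (voiceless) → [t]

[keptonb+attarken]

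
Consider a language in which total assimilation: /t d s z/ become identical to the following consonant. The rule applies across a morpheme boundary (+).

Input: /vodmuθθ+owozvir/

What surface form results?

[vommuθθ+owovvir]

/d/ before /m/ → [m] (total assimilation)
/z/ before /v/ → [v] (total assimilation)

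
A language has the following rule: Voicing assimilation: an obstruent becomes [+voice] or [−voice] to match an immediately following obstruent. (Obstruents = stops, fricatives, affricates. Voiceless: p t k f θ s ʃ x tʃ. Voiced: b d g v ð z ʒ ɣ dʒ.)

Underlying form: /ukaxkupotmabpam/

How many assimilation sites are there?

/b/ before /p/ (voiceless) → [p]
1 segment changes.

1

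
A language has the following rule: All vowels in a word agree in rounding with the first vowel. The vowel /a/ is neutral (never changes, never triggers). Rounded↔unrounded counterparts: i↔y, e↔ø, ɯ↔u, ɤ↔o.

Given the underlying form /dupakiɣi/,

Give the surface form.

/i/ harmonizes with /u/ ([+round]) → [y]
/i/ harmonizes with /u/ ([+round]) → [y]

[dupakyɣy]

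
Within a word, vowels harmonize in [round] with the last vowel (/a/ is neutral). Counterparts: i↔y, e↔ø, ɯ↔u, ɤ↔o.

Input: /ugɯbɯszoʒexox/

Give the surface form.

/ɯ/ harmonizes with /o/ ([+round]) → [u]
/ɯ/ harmonizes with /o/ ([+round]) → [u]
/e/ harmonizes with /o/ ([+round]) → [ø]

[ugubuszoʒøxox]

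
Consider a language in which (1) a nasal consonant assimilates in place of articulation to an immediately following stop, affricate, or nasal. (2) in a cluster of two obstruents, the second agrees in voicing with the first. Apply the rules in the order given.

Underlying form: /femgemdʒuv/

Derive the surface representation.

Rule 1: /m/ before /g/ (velar) → [ŋ]
Rule 1: /m/ before /dʒ/ (palatal) → [ɲ]
After rule 1: feŋgeɲdʒuv
Rule 2: no segment meets the rule's conditions; no change.

[feŋgeɲdʒuv]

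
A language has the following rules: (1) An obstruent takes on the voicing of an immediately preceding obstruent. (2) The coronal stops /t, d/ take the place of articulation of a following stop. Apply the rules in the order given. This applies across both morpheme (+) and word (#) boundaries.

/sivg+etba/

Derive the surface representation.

[sivg+eppa]

Rule 1: /b/ after /t/ (voiceless) → [p]
After rule 1: sivg+etpa
Rule 2: /t/ before /p/ (labial) → [p]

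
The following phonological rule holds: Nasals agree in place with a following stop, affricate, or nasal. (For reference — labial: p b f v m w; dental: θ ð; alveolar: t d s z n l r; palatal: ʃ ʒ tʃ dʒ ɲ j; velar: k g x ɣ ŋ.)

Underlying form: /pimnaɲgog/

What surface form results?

[pinnaŋgog]

/m/ before /n/ (alveolar) → [n]
/ɲ/ before /g/ (velar) → [ŋ]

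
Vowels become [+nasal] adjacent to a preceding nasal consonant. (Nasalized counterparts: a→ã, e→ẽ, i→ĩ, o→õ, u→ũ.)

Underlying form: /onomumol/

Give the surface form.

/o/ after nasal /n/ → [õ]
/u/ after nasal /m/ → [ũ]
/o/ after nasal /m/ → [õ]

[onõmũmõl]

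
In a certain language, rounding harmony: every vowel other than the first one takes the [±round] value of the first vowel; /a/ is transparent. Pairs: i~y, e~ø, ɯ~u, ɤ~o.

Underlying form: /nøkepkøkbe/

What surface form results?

[nøkøpkøkbø]

/e/ harmonizes with /ø/ ([+round]) → [ø]
/e/ harmonizes with /ø/ ([+round]) → [ø]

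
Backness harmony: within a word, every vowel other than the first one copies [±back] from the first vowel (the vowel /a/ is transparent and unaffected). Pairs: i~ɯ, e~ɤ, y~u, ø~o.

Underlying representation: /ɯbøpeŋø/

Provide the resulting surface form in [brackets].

[ɯbopɤŋo]

/ø/ harmonizes with /ɯ/ ([+back]) → [o]
/e/ harmonizes with /ɯ/ ([+back]) → [ɤ]
/ø/ harmonizes with /ɯ/ ([+back]) → [o]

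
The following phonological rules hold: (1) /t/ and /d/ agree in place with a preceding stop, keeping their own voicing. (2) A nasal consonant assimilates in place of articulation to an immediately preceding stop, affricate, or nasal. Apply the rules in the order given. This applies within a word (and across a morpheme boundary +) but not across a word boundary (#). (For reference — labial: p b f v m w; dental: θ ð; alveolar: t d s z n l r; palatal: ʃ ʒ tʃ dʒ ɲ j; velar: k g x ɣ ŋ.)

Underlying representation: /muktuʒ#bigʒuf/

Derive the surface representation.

Rule 1: /t/ after /k/ (velar) → [k]
After rule 1: mukkuʒ#bigʒuf
Rule 2: no segment meets the rule's conditions; no change.

[mukkuʒ#bigʒuf]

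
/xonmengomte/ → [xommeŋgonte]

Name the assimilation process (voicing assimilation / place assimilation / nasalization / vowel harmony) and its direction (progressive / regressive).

place assimilation, regressive

/n/→[m] /n/→[ŋ] /m/→[n].
Each target copies a feature from the following segment, so the direction is regressive.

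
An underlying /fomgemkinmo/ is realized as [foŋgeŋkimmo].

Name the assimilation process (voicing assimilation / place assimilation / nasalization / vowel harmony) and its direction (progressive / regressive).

/m/→[ŋ] /m/→[ŋ] /n/→[m].
Each target copies a feature from the following segment, so the direction is regressive.

place assimilation, regressive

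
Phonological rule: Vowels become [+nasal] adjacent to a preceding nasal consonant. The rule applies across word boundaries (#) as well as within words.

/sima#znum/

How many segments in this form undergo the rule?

/a/ after nasal /m/ → [ã]
/u/ after nasal /n/ → [ũ]
2 segments change.

2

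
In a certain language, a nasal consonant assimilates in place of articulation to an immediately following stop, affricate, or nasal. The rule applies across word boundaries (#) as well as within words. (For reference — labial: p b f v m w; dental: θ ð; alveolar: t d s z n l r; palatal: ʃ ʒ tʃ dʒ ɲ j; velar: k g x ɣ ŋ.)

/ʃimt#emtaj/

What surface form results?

[ʃint#entaj]

/m/ before /t/ (alveolar) → [n]
/m/ before /t/ (alveolar) → [n]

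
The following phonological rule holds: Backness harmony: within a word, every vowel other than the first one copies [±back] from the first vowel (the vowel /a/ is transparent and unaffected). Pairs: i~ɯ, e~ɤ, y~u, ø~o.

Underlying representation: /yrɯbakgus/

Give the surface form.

/ɯ/ harmonizes with /y/ ([-back]) → [i]
/u/ harmonizes with /y/ ([-back]) → [y]

[yribakgys]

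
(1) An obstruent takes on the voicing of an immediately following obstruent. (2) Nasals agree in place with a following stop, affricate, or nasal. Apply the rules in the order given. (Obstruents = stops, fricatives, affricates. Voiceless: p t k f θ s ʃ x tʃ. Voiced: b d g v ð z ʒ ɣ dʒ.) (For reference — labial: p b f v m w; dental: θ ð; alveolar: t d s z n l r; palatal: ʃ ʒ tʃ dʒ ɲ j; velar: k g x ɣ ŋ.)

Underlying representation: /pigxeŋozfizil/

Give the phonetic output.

[pikxeŋosfizil]

Rule 1: /g/ before /x/ (voiceless) → [k]
Rule 1: /z/ before /f/ (voiceless) → [s]
After rule 1: pikxeŋosfizil
Rule 2: no segment meets the rule's conditions; no change.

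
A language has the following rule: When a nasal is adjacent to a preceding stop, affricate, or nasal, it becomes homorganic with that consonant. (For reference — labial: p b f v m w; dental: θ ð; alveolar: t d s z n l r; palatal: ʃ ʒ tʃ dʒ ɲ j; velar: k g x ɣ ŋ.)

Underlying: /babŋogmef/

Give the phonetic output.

[babmogŋef]

/ŋ/ after /b/ (labial) → [m]
/m/ after /g/ (velar) → [ŋ]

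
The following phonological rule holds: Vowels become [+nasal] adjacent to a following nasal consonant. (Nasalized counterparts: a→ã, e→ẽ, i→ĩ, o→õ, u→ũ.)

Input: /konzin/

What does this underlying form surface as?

[kõnzĩn]

/o/ before nasal /n/ → [õ]
/i/ before nasal /n/ → [ĩ]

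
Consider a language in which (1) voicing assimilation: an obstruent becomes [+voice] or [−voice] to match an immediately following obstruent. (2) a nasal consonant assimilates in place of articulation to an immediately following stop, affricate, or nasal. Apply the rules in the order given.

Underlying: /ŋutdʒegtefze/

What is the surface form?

Rule 1: /t/ before /dʒ/ (voiced) → [d]
Rule 1: /g/ before /t/ (voiceless) → [k]
Rule 1: /f/ before /z/ (voiced) → [v]
After rule 1: ŋuddʒektevze
Rule 2: no segment meets the rule's conditions; no change.

[ŋuddʒektevze]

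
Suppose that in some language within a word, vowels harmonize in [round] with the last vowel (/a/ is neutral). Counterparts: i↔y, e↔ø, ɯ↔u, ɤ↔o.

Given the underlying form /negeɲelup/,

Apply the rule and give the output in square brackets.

[nøgøɲølup]

/e/ harmonizes with /u/ ([+round]) → [ø]
/e/ harmonizes with /u/ ([+round]) → [ø]
/e/ harmonizes with /u/ ([+round]) → [ø]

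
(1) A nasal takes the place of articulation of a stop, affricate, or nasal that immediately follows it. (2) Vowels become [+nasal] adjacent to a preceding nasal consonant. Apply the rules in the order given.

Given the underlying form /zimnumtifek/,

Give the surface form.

Rule 1: /m/ before /n/ (alveolar) → [n]
Rule 1: /m/ before /t/ (alveolar) → [n]
After rule 1: zinnuntifek
Rule 2: /u/ after nasal /n/ → [ũ]

[zinnũntifek]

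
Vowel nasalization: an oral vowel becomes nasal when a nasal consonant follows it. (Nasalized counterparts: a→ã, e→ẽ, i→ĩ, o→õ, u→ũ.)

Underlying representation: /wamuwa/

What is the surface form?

/a/ before nasal /m/ → [ã]

[wãmuwa]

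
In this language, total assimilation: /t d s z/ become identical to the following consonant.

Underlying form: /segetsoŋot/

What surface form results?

[segessoŋot]

/t/ before /s/ → [s] (total assimilation)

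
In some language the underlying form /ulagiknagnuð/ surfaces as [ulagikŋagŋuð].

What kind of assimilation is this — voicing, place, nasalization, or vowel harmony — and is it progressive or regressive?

place assimilation, progressive

/n/→[ŋ] /n/→[ŋ].
Each target copies a feature from the preceding segment, so the direction is progressive.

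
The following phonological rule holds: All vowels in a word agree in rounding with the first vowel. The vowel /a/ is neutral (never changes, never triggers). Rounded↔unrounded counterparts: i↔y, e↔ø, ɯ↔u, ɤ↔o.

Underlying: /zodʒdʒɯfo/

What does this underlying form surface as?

[zodʒdʒufo]

/ɯ/ harmonizes with /o/ ([+round]) → [u]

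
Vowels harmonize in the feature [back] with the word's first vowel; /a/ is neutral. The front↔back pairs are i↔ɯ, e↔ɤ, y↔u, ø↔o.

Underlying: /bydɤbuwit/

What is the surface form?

/ɤ/ harmonizes with /y/ ([-back]) → [e]
/u/ harmonizes with /y/ ([-back]) → [y]

[bydebywit]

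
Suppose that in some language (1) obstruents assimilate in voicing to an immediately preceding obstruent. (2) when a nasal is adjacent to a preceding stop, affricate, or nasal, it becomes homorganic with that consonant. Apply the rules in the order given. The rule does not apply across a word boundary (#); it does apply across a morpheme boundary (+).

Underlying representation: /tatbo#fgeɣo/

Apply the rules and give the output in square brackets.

Rule 1: /b/ after /t/ (voiceless) → [p]
Rule 1: /g/ after /f/ (voiceless) → [k]
After rule 1: tatpo#fkeɣo
Rule 2: no segment meets the rule's conditions; no change.

[tatpo#fkeɣo]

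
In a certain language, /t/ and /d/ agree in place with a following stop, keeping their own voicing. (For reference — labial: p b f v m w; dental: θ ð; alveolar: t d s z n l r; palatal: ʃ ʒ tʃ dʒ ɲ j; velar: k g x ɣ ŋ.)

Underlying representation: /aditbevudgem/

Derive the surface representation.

/t/ before /b/ (labial) → [p]
/d/ before /g/ (velar) → [g]

[adipbevuggem]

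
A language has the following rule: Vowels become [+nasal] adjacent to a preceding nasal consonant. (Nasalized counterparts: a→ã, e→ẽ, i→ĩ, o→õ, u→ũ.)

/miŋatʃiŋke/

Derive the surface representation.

[mĩŋãtʃiŋke]

/i/ after nasal /m/ → [ĩ]
/a/ after nasal /ŋ/ → [ã]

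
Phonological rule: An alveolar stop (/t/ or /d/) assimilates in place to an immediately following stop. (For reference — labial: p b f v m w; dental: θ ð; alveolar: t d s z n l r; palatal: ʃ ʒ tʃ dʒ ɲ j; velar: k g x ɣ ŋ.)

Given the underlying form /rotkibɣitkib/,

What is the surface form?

[rokkibɣikkib]

/t/ before /k/ (velar) → [k]
/t/ before /k/ (velar) → [k]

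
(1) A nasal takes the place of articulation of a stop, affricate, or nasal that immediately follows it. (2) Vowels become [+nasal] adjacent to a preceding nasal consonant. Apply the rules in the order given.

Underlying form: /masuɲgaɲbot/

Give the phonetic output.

Rule 1: /ɲ/ before /g/ (velar) → [ŋ]
Rule 1: /ɲ/ before /b/ (labial) → [m]
After rule 1: masuŋgambot
Rule 2: /a/ after nasal /m/ → [ã]

[mãsuŋgambot]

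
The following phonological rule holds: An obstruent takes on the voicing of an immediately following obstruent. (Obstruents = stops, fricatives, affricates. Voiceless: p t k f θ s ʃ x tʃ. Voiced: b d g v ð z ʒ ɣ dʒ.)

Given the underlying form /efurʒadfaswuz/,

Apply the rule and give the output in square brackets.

/d/ before /f/ (voiceless) → [t]

[efurʒatfaswuz]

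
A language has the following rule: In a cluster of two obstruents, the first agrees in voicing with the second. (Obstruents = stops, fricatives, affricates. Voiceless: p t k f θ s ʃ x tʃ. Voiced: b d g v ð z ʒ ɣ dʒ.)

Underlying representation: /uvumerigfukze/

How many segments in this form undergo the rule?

2

/g/ before /f/ (voiceless) → [k]
/k/ before /z/ (voiced) → [g]
2 segments change.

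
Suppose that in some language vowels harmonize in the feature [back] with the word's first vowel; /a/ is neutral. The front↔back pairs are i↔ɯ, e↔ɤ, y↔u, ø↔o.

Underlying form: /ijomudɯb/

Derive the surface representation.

[ijømydib]

/o/ harmonizes with /i/ ([-back]) → [ø]
/u/ harmonizes with /i/ ([-back]) → [y]
/ɯ/ harmonizes with /i/ ([-back]) → [i]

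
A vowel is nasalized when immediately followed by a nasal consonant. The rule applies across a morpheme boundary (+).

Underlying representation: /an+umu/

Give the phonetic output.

[ãn+ũmu]

/a/ before nasal /n/ → [ã]
/u/ before nasal /m/ → [ũ]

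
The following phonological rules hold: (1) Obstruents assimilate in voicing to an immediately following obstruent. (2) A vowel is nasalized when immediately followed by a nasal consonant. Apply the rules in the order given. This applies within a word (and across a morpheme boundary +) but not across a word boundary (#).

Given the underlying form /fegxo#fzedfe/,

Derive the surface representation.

Rule 1: /g/ before /x/ (voiceless) → [k]
Rule 1: /f/ before /z/ (voiced) → [v]
Rule 1: /d/ before /f/ (voiceless) → [t]
After rule 1: fekxo#vzetfe
Rule 2: no segment meets the rule's conditions; no change.

[fekxo#vzetfe]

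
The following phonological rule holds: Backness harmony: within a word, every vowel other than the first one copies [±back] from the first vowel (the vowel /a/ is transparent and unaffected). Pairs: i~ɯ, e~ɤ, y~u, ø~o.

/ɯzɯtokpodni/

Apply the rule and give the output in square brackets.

[ɯzɯtokpodnɯ]

/i/ harmonizes with /ɯ/ ([+back]) → [ɯ]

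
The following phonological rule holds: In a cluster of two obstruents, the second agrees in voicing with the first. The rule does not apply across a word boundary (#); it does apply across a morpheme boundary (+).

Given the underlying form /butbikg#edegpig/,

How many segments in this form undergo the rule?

3

/b/ after /t/ (voiceless) → [p]
/g/ after /k/ (voiceless) → [k]
/p/ after /g/ (voiced) → [b]
3 segments change.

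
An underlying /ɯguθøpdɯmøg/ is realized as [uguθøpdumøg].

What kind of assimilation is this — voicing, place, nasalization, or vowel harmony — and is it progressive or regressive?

/ɯ/→[u] /ɯ/→[u].
Vowels agree with the last vowel, so the harmony is regressive.

vowel harmony, regressive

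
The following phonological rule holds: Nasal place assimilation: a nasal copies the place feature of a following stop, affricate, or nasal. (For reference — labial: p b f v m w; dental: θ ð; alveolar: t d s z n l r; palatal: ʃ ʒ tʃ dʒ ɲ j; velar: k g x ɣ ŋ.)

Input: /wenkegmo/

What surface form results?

[weŋkegmo]

/n/ before /k/ (velar) → [ŋ]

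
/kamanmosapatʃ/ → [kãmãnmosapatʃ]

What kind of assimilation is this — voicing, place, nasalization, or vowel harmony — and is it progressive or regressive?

/a/→[ã] /a/→[ã].
Each target copies a feature from the following segment, so the direction is regressive.

nasalization, regressive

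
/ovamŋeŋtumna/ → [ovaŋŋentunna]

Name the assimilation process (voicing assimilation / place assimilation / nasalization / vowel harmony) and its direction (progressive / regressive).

place assimilation, regressive

/m/→[ŋ] /ŋ/→[n] /m/→[n].
Each target copies a feature from the following segment, so the direction is regressive.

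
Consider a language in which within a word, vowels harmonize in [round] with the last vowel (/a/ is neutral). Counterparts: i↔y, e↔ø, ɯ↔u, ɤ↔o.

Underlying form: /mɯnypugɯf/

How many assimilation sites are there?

2

/y/ harmonizes with /ɯ/ ([-round]) → [i]
/u/ harmonizes with /ɯ/ ([-round]) → [ɯ]
2 segments change.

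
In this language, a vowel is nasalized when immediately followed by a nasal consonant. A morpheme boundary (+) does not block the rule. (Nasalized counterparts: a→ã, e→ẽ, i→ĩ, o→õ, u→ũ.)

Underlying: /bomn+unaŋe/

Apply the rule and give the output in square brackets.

[bõmn+ũnãŋe]

/o/ before nasal /m/ → [õ]
/u/ before nasal /n/ → [ũ]
/a/ before nasal /ŋ/ → [ã]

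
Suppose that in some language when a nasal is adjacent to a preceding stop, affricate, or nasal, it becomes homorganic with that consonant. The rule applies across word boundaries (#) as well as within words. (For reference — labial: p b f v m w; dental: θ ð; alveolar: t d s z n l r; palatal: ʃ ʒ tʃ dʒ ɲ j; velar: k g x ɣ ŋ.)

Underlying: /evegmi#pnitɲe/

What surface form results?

/m/ after /g/ (velar) → [ŋ]
/n/ after /p/ (labial) → [m]
/ɲ/ after /t/ (alveolar) → [n]

[evegŋi#pmitne]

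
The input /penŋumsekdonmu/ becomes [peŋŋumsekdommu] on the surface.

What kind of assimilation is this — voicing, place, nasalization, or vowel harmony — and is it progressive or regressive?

/n/→[ŋ] /n/→[m].
Each target copies a feature from the following segment, so the direction is regressive.

place assimilation, regressive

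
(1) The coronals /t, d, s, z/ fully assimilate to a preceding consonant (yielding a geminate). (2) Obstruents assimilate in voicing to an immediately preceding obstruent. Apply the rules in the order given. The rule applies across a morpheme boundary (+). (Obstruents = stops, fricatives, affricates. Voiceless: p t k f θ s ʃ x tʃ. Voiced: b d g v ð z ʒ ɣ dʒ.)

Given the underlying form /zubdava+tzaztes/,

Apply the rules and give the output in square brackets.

[zubbava+ttazzes]

Rule 1: /d/ after /b/ → [b] (total assimilation)
Rule 1: /z/ after /t/ → [t] (total assimilation)
Rule 1: /t/ after /z/ → [z] (total assimilation)
After rule 1: zubbava+ttazzes
Rule 2: no segment meets the rule's conditions; no change.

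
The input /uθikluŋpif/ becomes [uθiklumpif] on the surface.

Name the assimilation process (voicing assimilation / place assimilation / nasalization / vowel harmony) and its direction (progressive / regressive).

/ŋ/→[m].
Each target copies a feature from the following segment, so the direction is regressive.

place assimilation, regressive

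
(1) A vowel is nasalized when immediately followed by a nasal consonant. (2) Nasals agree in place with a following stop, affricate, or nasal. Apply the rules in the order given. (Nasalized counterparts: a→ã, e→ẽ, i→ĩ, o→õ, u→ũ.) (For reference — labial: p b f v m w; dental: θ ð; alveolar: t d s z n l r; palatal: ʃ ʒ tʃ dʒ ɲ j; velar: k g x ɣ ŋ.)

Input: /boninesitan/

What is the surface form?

[bõnĩnesitãn]

Rule 1: /o/ before nasal /n/ → [õ]
Rule 1: /i/ before nasal /n/ → [ĩ]
Rule 1: /a/ before nasal /n/ → [ã]
After rule 1: bõnĩnesitãn
Rule 2: no segment meets the rule's conditions; no change.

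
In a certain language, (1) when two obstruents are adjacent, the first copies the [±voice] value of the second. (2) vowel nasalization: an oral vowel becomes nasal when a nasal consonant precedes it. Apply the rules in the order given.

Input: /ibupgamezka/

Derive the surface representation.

[ibubgamẽska]

Rule 1: /p/ before /g/ (voiced) → [b]
Rule 1: /z/ before /k/ (voiceless) → [s]
After rule 1: ibubgameska
Rule 2: /e/ after nasal /m/ → [ẽ]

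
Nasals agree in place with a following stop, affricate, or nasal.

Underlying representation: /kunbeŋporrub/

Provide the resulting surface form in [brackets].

[kumbemporrub]

/n/ before /b/ (labial) → [m]
/ŋ/ before /p/ (labial) → [m]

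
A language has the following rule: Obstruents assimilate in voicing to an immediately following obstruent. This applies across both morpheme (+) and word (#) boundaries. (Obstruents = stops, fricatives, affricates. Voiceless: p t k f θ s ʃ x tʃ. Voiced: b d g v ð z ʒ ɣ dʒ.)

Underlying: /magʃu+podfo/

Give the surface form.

[makʃu+potfo]

/g/ before /ʃ/ (voiceless) → [k]
/d/ before /f/ (voiceless) → [t]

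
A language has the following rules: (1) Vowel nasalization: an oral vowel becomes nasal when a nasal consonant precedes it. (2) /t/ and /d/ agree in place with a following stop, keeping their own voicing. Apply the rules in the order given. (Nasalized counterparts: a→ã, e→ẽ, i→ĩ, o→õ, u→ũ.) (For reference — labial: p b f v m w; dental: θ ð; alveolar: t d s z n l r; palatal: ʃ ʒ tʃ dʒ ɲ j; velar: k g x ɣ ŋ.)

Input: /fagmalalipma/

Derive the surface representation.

[fagmãlalipmã]

Rule 1: /a/ after nasal /m/ → [ã]
Rule 1: /a/ after nasal /m/ → [ã]
After rule 1: fagmãlalipmã
Rule 2: no segment meets the rule's conditions; no change.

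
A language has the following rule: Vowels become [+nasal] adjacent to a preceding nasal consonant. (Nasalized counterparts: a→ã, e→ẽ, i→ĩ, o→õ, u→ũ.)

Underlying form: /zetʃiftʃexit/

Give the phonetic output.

no segment meets the rule's conditions; no change.

[zetʃiftʃexit]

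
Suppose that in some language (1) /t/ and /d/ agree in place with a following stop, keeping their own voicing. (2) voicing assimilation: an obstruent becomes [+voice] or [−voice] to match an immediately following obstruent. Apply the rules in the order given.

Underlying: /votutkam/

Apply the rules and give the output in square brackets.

[votukkam]

Rule 1: /t/ before /k/ (velar) → [k]
After rule 1: votukkam
Rule 2: no segment meets the rule's conditions; no change.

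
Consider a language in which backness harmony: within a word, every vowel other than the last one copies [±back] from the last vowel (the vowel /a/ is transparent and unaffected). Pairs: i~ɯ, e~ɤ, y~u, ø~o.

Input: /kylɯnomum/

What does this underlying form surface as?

[kulɯnomum]

/y/ harmonizes with /u/ ([+back]) → [u]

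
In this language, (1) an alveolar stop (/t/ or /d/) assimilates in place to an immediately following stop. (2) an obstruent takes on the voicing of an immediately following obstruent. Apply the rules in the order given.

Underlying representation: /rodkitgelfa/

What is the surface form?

Rule 1: /d/ before /k/ (velar) → [g]
Rule 1: /t/ before /g/ (velar) → [k]
After rule 1: rogkikgelfa
Rule 2: /g/ before /k/ (voiceless) → [k]
Rule 2: /k/ before /g/ (voiced) → [g]

[rokkiggelfa]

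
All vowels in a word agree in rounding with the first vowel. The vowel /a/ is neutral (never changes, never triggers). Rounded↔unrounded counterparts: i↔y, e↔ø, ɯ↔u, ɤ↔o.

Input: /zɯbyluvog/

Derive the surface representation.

[zɯbilɯvɤg]

/y/ harmonizes with /ɯ/ ([-round]) → [i]
/u/ harmonizes with /ɯ/ ([-round]) → [ɯ]
/o/ harmonizes with /ɯ/ ([-round]) → [ɤ]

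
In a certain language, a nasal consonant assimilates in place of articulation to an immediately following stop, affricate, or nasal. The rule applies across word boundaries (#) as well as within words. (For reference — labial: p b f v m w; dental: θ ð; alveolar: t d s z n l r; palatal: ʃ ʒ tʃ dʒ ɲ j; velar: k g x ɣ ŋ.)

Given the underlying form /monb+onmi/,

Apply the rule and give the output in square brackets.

[momb+ommi]

/n/ before /b/ (labial) → [m]
/n/ before /m/ (labial) → [m]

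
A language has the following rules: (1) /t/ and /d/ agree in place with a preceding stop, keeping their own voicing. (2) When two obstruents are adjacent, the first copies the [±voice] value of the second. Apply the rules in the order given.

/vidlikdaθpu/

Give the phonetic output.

[vidliggaθpu]

Rule 1: /d/ after /k/ (velar) → [g]
After rule 1: vidlikgaθpu
Rule 2: /k/ before /g/ (voiced) → [g]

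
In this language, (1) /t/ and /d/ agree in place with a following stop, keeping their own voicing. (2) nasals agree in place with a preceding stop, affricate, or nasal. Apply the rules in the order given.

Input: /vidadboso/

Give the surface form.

Rule 1: /d/ before /b/ (labial) → [b]
After rule 1: vidabboso
Rule 2: no segment meets the rule's conditions; no change.

[vidabboso]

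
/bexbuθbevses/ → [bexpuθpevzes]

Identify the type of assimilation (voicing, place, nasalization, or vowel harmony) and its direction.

/b/→[p] /b/→[p] /s/→[z].
Each target copies a feature from the preceding segment, so the direction is progressive.

voicing assimilation, progressive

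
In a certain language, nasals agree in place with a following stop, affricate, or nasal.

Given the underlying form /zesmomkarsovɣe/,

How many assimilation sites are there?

/m/ before /k/ (velar) → [ŋ]
1 segment changes.

1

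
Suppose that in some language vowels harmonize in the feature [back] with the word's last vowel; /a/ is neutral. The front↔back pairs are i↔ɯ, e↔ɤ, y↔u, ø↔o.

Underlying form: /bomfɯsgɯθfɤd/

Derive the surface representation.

no segment meets the rule's conditions; no change.

[bomfɯsgɯθfɤd]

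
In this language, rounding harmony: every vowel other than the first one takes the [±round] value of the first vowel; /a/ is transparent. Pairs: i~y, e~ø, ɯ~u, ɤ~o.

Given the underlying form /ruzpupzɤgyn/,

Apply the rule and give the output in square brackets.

/ɤ/ harmonizes with /u/ ([+round]) → [o]

[ruzpupzogyn]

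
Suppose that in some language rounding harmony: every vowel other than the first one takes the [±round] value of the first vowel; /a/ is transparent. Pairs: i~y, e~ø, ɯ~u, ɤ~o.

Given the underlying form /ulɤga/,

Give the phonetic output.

[uloga]

/ɤ/ harmonizes with /u/ ([+round]) → [o]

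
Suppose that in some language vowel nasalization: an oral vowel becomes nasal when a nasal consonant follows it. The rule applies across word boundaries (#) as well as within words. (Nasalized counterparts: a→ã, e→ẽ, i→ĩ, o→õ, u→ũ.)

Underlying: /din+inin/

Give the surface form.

[dĩn+ĩnĩn]

/i/ before nasal /n/ → [ĩ]
/i/ before nasal /n/ → [ĩ]
/i/ before nasal /n/ → [ĩ]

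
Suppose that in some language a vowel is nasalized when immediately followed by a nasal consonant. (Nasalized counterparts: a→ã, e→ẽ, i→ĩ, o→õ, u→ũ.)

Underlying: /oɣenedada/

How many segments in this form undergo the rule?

1

/e/ before nasal /n/ → [ẽ]
1 segment changes.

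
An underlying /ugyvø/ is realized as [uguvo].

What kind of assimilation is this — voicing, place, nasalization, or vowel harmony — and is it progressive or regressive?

/y/→[u] /ø/→[o].
Vowels agree with the first vowel, so the harmony is progressive.

vowel harmony, progressive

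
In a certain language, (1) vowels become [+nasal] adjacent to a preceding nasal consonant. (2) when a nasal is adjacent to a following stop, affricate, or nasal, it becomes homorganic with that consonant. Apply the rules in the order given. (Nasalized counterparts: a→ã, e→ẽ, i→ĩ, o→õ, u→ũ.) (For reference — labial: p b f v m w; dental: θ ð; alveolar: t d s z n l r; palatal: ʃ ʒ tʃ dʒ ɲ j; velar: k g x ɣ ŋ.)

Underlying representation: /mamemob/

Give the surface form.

Rule 1: /a/ after nasal /m/ → [ã]
Rule 1: /e/ after nasal /m/ → [ẽ]
Rule 1: /o/ after nasal /m/ → [õ]
After rule 1: mãmẽmõb
Rule 2: no segment meets the rule's conditions; no change.

[mãmẽmõb]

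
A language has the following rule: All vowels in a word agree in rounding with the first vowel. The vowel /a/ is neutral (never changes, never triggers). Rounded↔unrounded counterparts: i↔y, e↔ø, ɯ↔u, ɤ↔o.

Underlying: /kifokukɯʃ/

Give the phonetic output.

[kifɤkɯkɯʃ]

/o/ harmonizes with /i/ ([-round]) → [ɤ]
/u/ harmonizes with /i/ ([-round]) → [ɯ]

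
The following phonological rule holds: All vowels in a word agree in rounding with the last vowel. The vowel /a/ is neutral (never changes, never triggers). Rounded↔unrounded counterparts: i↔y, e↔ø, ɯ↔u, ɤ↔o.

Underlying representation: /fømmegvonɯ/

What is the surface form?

/ø/ harmonizes with /ɯ/ ([-round]) → [e]
/o/ harmonizes with /ɯ/ ([-round]) → [ɤ]

[femmegvɤnɯ]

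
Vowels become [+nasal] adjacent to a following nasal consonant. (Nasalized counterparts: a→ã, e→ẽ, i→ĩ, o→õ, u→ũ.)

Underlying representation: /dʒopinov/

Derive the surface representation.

/i/ before nasal /n/ → [ĩ]

[dʒopĩnov]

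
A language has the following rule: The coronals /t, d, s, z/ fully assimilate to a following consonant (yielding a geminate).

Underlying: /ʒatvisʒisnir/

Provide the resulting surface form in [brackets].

[ʒavviʒʒinnir]

/t/ before /v/ → [v] (total assimilation)
/s/ before /ʒ/ → [ʒ] (total assimilation)
/s/ before /n/ → [n] (total assimilation)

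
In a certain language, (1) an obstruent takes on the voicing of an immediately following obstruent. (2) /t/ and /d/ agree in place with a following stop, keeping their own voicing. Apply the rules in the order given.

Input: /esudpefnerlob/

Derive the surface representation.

Rule 1: /d/ before /p/ (voiceless) → [t]
After rule 1: esutpefnerlob
Rule 2: /t/ before /p/ (labial) → [p]

[esuppefnerlob]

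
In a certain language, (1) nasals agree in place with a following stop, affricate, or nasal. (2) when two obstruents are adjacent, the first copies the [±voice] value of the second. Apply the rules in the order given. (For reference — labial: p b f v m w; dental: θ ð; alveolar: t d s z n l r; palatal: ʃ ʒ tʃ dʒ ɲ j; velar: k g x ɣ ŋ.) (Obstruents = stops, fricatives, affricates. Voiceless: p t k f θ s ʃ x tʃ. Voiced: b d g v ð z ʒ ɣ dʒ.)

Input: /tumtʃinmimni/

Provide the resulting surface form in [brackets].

Rule 1: /m/ before /tʃ/ (palatal) → [ɲ]
Rule 1: /n/ before /m/ (labial) → [m]
Rule 1: /m/ before /n/ (alveolar) → [n]
After rule 1: tuɲtʃimminni
Rule 2: no segment meets the rule's conditions; no change.

[tuɲtʃimminni]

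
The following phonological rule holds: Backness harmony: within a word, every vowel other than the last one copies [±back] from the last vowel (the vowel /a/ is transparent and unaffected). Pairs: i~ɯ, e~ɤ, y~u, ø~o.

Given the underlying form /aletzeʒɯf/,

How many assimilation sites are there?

2

/e/ harmonizes with /ɯ/ ([+back]) → [ɤ]
/e/ harmonizes with /ɯ/ ([+back]) → [ɤ]
2 segments change.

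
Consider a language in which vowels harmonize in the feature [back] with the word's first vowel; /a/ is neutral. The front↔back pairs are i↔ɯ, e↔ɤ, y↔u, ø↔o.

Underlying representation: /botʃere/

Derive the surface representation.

[botʃɤrɤ]

/e/ harmonizes with /o/ ([+back]) → [ɤ]
/e/ harmonizes with /o/ ([+back]) → [ɤ]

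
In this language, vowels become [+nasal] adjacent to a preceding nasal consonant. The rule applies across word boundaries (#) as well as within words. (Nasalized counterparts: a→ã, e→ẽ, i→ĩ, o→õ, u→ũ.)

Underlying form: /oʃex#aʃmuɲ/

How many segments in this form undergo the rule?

/u/ after nasal /m/ → [ũ]
1 segment changes.

1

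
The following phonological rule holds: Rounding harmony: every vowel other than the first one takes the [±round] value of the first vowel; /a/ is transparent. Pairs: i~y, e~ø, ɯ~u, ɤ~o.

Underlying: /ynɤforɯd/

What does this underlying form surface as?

/ɤ/ harmonizes with /y/ ([+round]) → [o]
/ɯ/ harmonizes with /y/ ([+round]) → [u]

[ynoforud]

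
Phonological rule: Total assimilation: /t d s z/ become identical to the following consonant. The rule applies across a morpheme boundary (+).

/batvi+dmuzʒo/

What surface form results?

[bavvi+mmuʒʒo]

/t/ before /v/ → [v] (total assimilation)
/d/ before /m/ → [m] (total assimilation)
/z/ before /ʒ/ → [ʒ] (total assimilation)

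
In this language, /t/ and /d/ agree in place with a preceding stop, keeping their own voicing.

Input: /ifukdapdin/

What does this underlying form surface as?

[ifukgapbin]

/d/ after /k/ (velar) → [g]
/d/ after /p/ (labial) → [b]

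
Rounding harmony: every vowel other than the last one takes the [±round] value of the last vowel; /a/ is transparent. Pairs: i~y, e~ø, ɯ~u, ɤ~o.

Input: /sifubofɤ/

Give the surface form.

/u/ harmonizes with /ɤ/ ([-round]) → [ɯ]
/o/ harmonizes with /ɤ/ ([-round]) → [ɤ]

[sifɯbɤfɤ]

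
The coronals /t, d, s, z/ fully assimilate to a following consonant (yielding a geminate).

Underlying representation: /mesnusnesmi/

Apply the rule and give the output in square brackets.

/s/ before /n/ → [n] (total assimilation)
/s/ before /n/ → [n] (total assimilation)
/s/ before /m/ → [m] (total assimilation)

[mennunnemmi]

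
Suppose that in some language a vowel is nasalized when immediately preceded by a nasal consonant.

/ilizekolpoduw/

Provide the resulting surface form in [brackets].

[ilizekolpoduw]

no segment meets the rule's conditions; no change.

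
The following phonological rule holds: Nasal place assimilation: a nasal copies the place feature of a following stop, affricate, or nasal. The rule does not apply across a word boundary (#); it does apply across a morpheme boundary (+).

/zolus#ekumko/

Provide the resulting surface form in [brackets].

/m/ before /k/ (velar) → [ŋ]

[zolus#ekuŋko]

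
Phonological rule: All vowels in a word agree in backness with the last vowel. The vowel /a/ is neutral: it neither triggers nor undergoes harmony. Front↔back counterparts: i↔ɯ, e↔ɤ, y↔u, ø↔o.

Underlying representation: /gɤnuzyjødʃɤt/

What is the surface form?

[gɤnuzujodʃɤt]

/y/ harmonizes with /ɤ/ ([+back]) → [u]
/ø/ harmonizes with /ɤ/ ([+back]) → [o]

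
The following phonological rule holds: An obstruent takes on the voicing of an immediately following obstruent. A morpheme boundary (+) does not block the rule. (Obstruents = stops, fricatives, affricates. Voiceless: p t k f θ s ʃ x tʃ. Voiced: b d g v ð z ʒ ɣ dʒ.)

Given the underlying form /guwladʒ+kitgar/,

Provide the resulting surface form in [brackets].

[guwlatʃ+kidgar]

/dʒ/ before /k/ (voiceless) → [tʃ]
/t/ before /g/ (voiced) → [d]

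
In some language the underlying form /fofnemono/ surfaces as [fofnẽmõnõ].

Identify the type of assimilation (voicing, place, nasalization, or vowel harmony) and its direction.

nasalization, progressive

/e/→[ẽ] /o/→[õ] /o/→[õ].
Each target copies a feature from the preceding segment, so the direction is progressive.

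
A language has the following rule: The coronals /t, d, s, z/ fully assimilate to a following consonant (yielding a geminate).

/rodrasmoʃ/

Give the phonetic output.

/d/ before /r/ → [r] (total assimilation)
/s/ before /m/ → [m] (total assimilation)

[rorrammoʃ]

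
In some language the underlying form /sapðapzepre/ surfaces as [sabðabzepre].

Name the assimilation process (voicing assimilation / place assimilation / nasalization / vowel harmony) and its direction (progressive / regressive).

/p/→[b] /p/→[b].
Each target copies a feature from the following segment, so the direction is regressive.

voicing assimilation, regressive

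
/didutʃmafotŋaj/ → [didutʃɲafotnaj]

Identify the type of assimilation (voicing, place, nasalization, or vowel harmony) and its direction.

place assimilation, progressive

/m/→[ɲ] /ŋ/→[n].
Each target copies a feature from the preceding segment, so the direction is progressive.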